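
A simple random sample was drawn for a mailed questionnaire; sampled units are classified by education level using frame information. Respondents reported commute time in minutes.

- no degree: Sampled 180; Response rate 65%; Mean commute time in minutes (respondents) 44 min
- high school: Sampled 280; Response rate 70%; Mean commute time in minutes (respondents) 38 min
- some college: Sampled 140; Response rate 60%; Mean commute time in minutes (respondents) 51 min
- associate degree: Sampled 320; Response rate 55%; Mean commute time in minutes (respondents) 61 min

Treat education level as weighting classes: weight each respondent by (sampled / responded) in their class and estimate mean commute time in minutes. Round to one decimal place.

49.2

Weighting each respondent by the inverse class response rate inflates each class back to its sampled size, so the class weight is n_sampled:
  no degree: 180 × 44 = 7920
  high school: 280 × 38 = 10,640
  some college: 140 × 51 = 7140
  associate degree: 320 × 61 = 19,520
Adjusted estimate = 45,220 / 920 = 49.1522 → 49.2.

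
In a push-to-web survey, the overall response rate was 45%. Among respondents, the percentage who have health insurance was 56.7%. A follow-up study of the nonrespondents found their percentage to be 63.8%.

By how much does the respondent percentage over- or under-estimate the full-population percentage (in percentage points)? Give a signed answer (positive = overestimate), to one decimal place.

-3.9 percentage points

Nonresponse fraction = 1 − 0.45 = 0.55.
Bias = (nonresponse fraction) × (respondent percentage − nonrespondent percentage)
     = 0.55 × (56.7 − 63.8) = 0.55 × -7.1 = -3.905.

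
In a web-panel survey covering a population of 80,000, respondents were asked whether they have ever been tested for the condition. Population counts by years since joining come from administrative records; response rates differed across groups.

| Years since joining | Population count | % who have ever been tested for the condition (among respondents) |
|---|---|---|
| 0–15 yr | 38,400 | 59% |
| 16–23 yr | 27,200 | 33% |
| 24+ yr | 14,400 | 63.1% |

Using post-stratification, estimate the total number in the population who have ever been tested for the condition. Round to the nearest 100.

Each cell contributes its population count × the respondent rate:
  0–15 yr: 38,400 × 59% = 22,656
  16–23 yr: 27,200 × 33% = 8976
  24+ yr: 14,400 × 63.1% = 9086.4
Estimated total = 40718.4 → 40,700.

40,700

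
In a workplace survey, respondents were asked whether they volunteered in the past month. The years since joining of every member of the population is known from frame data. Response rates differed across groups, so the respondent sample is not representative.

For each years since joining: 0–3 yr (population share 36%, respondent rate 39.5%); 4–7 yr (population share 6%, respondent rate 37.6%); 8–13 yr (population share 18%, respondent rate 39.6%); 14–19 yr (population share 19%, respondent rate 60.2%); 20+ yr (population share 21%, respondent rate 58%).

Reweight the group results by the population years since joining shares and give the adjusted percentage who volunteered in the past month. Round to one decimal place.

Post-stratification weights by population share, not respondent share:
  0–3 yr: 0.36 × 39.5 = 14.22
  4–7 yr: 0.06 × 37.6 = 2.256
  8–13 yr: 0.18 × 39.6 = 7.128
  14–19 yr: 0.19 × 60.2 = 11.438
  20+ yr: 0.21 × 58 = 12.18
Post-stratified estimate = 47.222 → 47.2%.

47.2%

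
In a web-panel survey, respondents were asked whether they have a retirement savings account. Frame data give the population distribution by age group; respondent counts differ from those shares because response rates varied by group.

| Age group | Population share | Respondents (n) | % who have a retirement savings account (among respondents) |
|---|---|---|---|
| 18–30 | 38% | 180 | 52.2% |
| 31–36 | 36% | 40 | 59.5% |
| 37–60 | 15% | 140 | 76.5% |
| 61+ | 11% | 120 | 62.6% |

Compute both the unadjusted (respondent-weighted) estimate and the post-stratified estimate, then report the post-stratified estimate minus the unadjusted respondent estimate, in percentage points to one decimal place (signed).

Unadjusted (pooled respondent) estimate weights by respondent counts:
  (180/480)×52.2 + (40/480)×59.5 + (140/480)×76.5 + (120/480)×62.6 = 62.4958%
Post-stratified estimate weights by population shares:
  0.38×52.2 + 0.36×59.5 + 0.15×76.5 + 0.11×62.6 = 59.617%
Difference = 59.617 − 62.4958 = -2.8788 pp.

-2.9 percentage points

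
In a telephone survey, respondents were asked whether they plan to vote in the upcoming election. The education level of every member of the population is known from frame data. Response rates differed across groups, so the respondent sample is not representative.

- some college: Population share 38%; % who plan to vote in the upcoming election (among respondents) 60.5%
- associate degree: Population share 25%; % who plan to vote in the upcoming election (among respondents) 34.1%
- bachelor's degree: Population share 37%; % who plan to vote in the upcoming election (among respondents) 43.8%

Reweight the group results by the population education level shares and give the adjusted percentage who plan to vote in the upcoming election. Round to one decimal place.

47.7%

Reweight to the known education level distribution:
  some college: 0.38 × 60.5 = 22.99
  associate degree: 0.25 × 34.1 = 8.525
  bachelor's degree: 0.37 × 43.8 = 16.206
Post-stratified estimate = 47.721 → 47.7%.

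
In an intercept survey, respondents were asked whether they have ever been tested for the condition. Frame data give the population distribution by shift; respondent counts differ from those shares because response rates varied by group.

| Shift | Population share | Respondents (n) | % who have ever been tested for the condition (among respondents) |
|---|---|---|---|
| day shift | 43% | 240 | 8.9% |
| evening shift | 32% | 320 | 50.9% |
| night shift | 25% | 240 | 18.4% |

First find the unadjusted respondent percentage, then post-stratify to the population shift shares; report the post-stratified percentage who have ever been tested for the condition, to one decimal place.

24.7%

Naive respondent-only estimate (weights = respondent counts):
  (240/800)×8.9 + (320/800)×50.9 + (240/800)×18.4 = 28.55%
Post-stratifying to population shares instead:
  0.43×8.9 + 0.32×50.9 + 0.25×18.4 = 24.715%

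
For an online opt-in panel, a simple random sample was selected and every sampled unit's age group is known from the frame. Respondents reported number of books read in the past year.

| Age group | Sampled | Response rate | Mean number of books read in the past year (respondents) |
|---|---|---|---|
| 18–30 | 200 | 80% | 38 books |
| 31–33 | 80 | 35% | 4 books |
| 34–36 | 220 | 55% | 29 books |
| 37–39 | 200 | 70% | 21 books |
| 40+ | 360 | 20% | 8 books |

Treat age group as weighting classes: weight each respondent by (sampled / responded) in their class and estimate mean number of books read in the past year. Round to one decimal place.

20.2

With weight = n_sampled/n_responded per class, the weighted class total is n_sampled:
  18–30: 200 × 38 = 7600
  31–33: 80 × 4 = 320
  34–36: 220 × 29 = 6380
  37–39: 200 × 21 = 4200
  40+: 360 × 8 = 2880
Adjusted estimate = 21,380 / 1,060 = 20.1698 → 20.2.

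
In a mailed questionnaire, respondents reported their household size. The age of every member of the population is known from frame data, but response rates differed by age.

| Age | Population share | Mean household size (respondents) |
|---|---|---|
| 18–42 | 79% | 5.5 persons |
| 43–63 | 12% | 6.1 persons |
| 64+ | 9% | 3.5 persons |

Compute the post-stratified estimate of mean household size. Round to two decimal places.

Each cell contributes population-share × respondent value:
  18–42: 0.79 × 5.5 = 4.345
  43–63: 0.12 × 6.1 = 0.732
  64+: 0.09 × 3.5 = 0.315
Post-stratified estimate = 5.392 → 5.39.

5.39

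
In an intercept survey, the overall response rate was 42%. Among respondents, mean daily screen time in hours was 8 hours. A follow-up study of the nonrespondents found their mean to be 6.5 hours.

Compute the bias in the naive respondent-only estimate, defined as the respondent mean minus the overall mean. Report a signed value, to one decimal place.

+0.9

Nonresponse fraction = 1 − 0.42 = 0.58.
Bias = (nonresponse fraction) × (respondent mean − nonrespondent mean)
     = 0.58 × (8 − 6.5) = 0.58 × 1.5 = 0.87.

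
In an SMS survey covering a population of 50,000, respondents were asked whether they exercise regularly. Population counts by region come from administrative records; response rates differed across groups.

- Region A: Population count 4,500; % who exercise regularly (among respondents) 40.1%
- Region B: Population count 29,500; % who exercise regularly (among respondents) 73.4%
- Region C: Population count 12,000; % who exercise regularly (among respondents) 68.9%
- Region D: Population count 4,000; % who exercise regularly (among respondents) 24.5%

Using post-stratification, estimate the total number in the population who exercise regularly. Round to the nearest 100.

32,700

Apply each group's respondent rate to its population count:
  Region A: 4,500 × 40.1% = 1804.5
  Region B: 29,500 × 73.4% = 21,653
  Region C: 12,000 × 68.9% = 8268
  Region D: 4,000 × 24.5% = 980
Estimated total = 32705.5 → 32,700.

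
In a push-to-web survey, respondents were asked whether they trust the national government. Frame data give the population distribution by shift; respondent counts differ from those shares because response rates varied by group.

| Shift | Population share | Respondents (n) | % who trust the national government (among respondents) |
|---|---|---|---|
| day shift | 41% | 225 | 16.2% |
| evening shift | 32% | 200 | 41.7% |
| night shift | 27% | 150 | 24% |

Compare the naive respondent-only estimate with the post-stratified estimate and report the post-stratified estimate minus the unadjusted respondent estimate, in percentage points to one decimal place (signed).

-0.6 percentage points

Unadjusted (pooled respondent) estimate weights by respondent counts:
  (225/575)×16.2 + (200/575)×41.7 + (150/575)×24 = 27.1043%
Post-stratified estimate weights by population shares:
  0.41×16.2 + 0.32×41.7 + 0.27×24 = 26.466%
Difference = 26.466 − 27.1043 = -0.6383 pp.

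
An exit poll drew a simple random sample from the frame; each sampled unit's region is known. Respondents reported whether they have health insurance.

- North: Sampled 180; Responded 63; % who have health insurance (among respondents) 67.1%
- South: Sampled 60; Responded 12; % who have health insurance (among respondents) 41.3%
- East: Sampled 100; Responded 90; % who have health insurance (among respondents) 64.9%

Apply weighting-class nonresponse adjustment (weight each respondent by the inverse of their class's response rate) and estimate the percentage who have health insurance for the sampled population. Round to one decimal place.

61.9%

Class response rates: North 63/180 = 35%, South 12/60 = 20%, East 90/100 = 90%.
Inverse-response-rate weighting restores each class to its sampled count, so class totals weight by n_sampled:
  North: 180 × 67.1 = 12078
  South: 60 × 41.3 = 2478
  East: 100 × 64.9 = 6490
Adjusted estimate = 21,046 / 340 = 61.9 → 61.9%.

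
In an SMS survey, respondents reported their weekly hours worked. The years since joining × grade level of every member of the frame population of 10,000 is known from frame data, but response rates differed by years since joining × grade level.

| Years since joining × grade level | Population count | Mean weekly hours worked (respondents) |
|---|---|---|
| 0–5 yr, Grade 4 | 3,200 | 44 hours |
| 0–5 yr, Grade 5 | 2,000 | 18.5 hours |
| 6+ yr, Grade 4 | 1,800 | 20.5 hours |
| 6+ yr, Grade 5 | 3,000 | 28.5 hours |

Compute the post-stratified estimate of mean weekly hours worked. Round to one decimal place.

30.0

Weight each group's respondent value by its population share:
  0–5 yr, Grade 4: (3,200/10,000) × 44 = 14.08
  0–5 yr, Grade 5: (2,000/10,000) × 18.5 = 3.7
  6+ yr, Grade 4: (1,800/10,000) × 20.5 = 3.69
  6+ yr, Grade 5: (3,000/10,000) × 28.5 = 8.55
Post-stratified estimate = 30.02 → 30.0.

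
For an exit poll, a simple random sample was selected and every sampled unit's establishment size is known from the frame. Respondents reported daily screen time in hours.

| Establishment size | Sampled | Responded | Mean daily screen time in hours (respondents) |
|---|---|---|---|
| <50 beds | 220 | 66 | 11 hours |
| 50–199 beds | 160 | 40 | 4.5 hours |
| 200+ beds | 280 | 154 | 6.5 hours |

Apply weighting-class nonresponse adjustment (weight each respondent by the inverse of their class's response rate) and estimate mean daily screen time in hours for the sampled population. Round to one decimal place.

7.5

Class response rates: <50 beds 66/220 = 30%, 50–199 beds 40/160 = 25%, 200+ beds 154/280 = 55%.
Each respondent's weight = sampled/responded in their class; summing within a class gives n_sampled, so:
  <50 beds: 220 × 11 = 2420
  50–199 beds: 160 × 4.5 = 720
  200+ beds: 280 × 6.5 = 1820
Adjusted estimate = 4960 / 660 = 7.51515 → 7.5.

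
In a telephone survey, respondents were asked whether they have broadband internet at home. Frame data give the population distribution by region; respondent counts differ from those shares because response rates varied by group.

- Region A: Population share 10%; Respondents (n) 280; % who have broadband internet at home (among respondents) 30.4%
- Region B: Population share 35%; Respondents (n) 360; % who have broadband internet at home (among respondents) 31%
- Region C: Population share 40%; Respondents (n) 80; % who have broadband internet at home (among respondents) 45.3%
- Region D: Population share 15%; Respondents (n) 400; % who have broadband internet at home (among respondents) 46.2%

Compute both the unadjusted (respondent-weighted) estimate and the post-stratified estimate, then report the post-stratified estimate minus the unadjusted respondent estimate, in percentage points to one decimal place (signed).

+1.6 percentage points

Unadjusted (pooled respondent) estimate weights by respondent counts:
  (280/1120)×30.4 + (360/1120)×31 + (80/1120)×45.3 + (400/1120)×46.2 = 37.3%
Reweighting by population region shares:
  0.1×30.4 + 0.35×31 + 0.4×45.3 + 0.15×46.2 = 38.94%
Difference = 38.94 − 37.3 = 1.64 pp.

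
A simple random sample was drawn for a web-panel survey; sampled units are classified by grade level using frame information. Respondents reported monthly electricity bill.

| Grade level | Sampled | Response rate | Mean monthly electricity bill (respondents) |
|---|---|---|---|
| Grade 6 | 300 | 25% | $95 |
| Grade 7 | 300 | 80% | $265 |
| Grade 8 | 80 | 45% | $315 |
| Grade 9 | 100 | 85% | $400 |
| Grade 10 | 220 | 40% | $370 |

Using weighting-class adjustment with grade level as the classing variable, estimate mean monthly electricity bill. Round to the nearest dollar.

$255

Inverse-response-rate weighting restores each class to its sampled count, so class totals weight by n_sampled:
  Grade 6: 300 × 95 = 28,500
  Grade 7: 300 × 265 = 79,500
  Grade 8: 80 × 315 = 25,200
  Grade 9: 100 × 400 = 40,000
  Grade 10: 220 × 370 = 81,400
Adjusted estimate = 254,600 / 1,000 = 254.6 → $255.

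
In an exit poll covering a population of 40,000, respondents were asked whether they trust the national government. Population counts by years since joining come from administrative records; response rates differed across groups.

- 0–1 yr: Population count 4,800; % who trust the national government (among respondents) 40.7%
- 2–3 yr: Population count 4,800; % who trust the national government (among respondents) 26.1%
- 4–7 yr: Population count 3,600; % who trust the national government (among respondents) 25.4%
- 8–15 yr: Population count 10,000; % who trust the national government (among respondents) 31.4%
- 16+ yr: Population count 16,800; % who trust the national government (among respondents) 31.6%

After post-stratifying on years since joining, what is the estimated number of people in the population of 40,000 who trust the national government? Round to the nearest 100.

12,600

Apply each group's respondent rate to its population count:
  0–1 yr: 4,800 × 40.7% = 1953.6
  2–3 yr: 4,800 × 26.1% = 1252.8
  4–7 yr: 3,600 × 25.4% = 914.4
  8–15 yr: 10,000 × 31.4% = 3140
  16+ yr: 16,800 × 31.6% = 5308.8
Estimated total = 12569.6 → 12,600.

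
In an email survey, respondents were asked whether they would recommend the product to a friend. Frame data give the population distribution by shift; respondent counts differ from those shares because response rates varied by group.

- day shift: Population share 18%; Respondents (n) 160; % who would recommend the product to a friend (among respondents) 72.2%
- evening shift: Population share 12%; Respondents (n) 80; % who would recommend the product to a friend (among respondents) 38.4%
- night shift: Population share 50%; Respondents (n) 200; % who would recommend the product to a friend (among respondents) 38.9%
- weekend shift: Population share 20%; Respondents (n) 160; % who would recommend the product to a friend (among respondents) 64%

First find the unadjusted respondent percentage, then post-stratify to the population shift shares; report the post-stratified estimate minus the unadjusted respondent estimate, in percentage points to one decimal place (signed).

-4.6 percentage points

Without adjustment, the pooled respondent share is:
  (160/600)×72.2 + (80/600)×38.4 + (200/600)×38.9 + (160/600)×64 = 54.4067%
Reweighting by population shift shares:
  0.18×72.2 + 0.12×38.4 + 0.5×38.9 + 0.2×64 = 49.854%
Difference = 49.854 − 54.4067 = -4.5527 pp.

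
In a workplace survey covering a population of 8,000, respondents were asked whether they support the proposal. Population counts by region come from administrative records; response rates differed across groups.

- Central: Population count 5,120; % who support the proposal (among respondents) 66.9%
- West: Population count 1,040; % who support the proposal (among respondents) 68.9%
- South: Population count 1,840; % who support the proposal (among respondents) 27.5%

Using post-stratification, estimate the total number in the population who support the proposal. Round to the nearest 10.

4,650

Each cell contributes its population count × the respondent rate:
  Central: 5,120 × 66.9% = 3425.28
  West: 1,040 × 68.9% = 716.56
  South: 1,840 × 27.5% = 506
Estimated total = 4647.84 → 4,650.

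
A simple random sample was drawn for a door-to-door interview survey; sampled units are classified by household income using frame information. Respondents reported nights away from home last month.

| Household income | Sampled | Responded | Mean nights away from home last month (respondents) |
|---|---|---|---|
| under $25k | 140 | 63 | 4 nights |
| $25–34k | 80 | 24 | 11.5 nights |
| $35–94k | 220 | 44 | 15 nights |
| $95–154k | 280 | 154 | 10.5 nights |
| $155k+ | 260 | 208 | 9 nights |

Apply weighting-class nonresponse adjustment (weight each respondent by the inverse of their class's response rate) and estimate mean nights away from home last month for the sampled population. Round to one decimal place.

10.3

Class response rates: under $25k 63/140 = 45%, $25–34k 24/80 = 30%, $35–94k 44/220 = 20%, $95–154k 154/280 = 55%, $155k+ 208/260 = 80%.
Each respondent's weight = sampled/responded in their class; summing within a class gives n_sampled, so:
  under $25k: 140 × 4 = 560
  $25–34k: 80 × 11.5 = 920
  $35–94k: 220 × 15 = 3300
  $95–154k: 280 × 10.5 = 2940
  $155k+: 260 × 9 = 2340
Adjusted estimate = 10,060 / 980 = 10.2653 → 10.3.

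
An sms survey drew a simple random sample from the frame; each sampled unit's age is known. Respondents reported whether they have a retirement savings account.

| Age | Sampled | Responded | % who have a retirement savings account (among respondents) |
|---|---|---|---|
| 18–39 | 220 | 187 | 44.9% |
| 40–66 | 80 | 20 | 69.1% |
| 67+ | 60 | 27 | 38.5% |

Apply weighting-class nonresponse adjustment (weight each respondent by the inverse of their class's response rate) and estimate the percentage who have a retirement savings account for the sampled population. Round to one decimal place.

49.2%

Class response rates: 18–39 187/220 = 85%, 40–66 20/80 = 25%, 67+ 27/60 = 45%.
Inverse-response-rate weighting restores each class to its sampled count, so class totals weight by n_sampled:
  18–39: 220 × 44.9 = 9878
  40–66: 80 × 69.1 = 5528
  67+: 60 × 38.5 = 2310
Adjusted estimate = 17,716 / 360 = 49.2111 → 49.2%.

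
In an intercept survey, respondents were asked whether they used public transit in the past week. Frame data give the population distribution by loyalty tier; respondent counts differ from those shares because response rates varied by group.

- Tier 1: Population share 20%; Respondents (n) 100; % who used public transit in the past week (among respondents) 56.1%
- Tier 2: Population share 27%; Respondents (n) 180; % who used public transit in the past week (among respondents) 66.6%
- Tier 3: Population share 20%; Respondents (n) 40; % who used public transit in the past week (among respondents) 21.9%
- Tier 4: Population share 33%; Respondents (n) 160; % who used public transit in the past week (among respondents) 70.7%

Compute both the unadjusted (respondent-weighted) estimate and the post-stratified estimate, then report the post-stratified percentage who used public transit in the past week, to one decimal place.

56.9%

Without adjustment, the pooled respondent share is:
  (100/480)×56.1 + (180/480)×66.6 + (40/480)×21.9 + (160/480)×70.7 = 62.0542%
Post-stratifying to population shares instead:
  0.2×56.1 + 0.27×66.6 + 0.2×21.9 + 0.33×70.7 = 56.913%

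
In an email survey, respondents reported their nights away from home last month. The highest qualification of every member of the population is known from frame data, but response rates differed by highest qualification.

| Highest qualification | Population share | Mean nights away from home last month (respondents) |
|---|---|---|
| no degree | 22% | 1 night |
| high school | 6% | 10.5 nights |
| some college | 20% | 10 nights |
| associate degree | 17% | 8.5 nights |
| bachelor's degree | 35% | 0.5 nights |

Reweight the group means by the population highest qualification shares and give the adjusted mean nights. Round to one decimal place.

4.5

Reweight to the known highest qualification distribution:
  no degree: 0.22 × 1 = 0.22
  high school: 0.06 × 10.5 = 0.63
  some college: 0.2 × 10 = 2
  associate degree: 0.17 × 8.5 = 1.445
  bachelor's degree: 0.35 × 0.5 = 0.175
Post-stratified estimate = 4.47 → 4.5.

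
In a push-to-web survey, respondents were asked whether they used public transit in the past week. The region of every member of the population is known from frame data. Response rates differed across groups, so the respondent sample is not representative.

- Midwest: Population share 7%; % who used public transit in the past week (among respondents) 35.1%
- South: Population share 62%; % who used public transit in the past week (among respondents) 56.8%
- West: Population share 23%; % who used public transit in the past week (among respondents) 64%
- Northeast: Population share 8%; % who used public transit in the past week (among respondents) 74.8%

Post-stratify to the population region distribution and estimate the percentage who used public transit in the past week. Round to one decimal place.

Post-stratification weights by population share, not respondent share:
  Midwest: 0.07 × 35.1 = 2.457
  South: 0.62 × 56.8 = 35.216
  West: 0.23 × 64 = 14.72
  Northeast: 0.08 × 74.8 = 5.984
Post-stratified estimate = 58.377 → 58.4%.

58.4%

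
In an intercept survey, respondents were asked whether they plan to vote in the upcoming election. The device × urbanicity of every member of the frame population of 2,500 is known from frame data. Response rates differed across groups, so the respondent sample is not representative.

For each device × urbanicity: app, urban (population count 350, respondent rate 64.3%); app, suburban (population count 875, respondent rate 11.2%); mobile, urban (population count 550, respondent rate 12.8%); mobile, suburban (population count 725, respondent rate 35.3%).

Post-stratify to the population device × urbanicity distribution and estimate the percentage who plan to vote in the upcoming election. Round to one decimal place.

Post-stratification weights by population share, not respondent share:
  app, urban: (350/2,500) × 64.3 = 9.002
  app, suburban: (875/2,500) × 11.2 = 3.92
  mobile, urban: (550/2,500) × 12.8 = 2.816
  mobile, suburban: (725/2,500) × 35.3 = 10.237
Post-stratified estimate = 25.975 → 26.0%.

26.0%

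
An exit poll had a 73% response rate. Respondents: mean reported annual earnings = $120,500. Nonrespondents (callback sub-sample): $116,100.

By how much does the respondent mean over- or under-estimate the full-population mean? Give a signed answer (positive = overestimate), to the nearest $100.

+$1,200

Nonresponse fraction = 1 − 0.73 = 0.27.
Bias = (nonresponse fraction) × (respondent mean − nonrespondent mean)
     = 0.27 × (120,500 − 116,100) = 0.27 × 4400 = 1188.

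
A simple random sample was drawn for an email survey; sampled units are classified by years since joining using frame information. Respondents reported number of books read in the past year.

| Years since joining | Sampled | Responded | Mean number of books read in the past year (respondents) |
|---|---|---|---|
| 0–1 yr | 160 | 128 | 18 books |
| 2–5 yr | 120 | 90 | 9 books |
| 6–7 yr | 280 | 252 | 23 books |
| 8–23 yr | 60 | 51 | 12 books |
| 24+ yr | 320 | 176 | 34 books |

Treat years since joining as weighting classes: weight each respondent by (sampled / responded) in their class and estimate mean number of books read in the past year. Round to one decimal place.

23.4

Class response rates: 0–1 yr 128/160 = 80%, 2–5 yr 90/120 = 75%, 6–7 yr 252/280 = 90%, 8–23 yr 51/60 = 85%, 24+ yr 176/320 = 55%.
With weight = n_sampled/n_responded per class, the weighted class total is n_sampled:
  0–1 yr: 160 × 18 = 2880
  2–5 yr: 120 × 9 = 1080
  6–7 yr: 280 × 23 = 6440
  8–23 yr: 60 × 12 = 720
  24+ yr: 320 × 34 = 10,880
Adjusted estimate = 22,000 / 940 = 23.4043 → 23.4.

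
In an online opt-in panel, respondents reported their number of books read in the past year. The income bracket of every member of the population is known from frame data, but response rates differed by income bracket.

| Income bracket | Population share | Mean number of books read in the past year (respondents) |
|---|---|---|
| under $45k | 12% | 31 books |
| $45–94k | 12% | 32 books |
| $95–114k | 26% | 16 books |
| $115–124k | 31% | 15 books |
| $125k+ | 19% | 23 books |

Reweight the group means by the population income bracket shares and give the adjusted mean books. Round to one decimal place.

20.7

Each cell contributes population-share × respondent value:
  under $45k: 0.12 × 31 = 3.72
  $45–94k: 0.12 × 32 = 3.84
  $95–114k: 0.26 × 16 = 4.16
  $115–124k: 0.31 × 15 = 4.65
  $125k+: 0.19 × 23 = 4.37
Post-stratified estimate = 20.74 → 20.7.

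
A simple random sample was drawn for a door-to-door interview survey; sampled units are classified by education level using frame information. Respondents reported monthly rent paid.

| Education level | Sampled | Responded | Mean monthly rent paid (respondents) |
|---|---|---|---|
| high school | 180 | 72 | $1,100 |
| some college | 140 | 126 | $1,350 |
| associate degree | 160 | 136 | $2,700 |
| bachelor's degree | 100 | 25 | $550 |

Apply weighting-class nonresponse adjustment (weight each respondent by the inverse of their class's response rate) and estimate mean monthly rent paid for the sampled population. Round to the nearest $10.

$1,510

Response rates by class: high school 72/180 = 40%, some college 126/140 = 90%, associate degree 136/160 = 85%, bachelor's degree 25/100 = 25%.
With weight = n_sampled/n_responded per class, the weighted class total is n_sampled:
  high school: 180 × 1100 = 198,000
  some college: 140 × 1350 = 189,000
  associate degree: 160 × 2700 = 432,000
  bachelor's degree: 100 × 550 = 55,000
Adjusted estimate = 874,000 / 580 = 1506.9 → $1,510.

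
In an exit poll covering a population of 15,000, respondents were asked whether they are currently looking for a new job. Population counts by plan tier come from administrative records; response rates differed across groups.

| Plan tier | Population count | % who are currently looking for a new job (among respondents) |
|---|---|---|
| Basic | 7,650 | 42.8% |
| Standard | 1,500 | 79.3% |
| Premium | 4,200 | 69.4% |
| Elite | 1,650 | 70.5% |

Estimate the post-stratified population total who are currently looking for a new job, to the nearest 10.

Apply each group's respondent rate to its population count:
  Basic: 7,650 × 42.8% = 3274.2
  Standard: 1,500 × 79.3% = 1189.5
  Premium: 4,200 × 69.4% = 2914.8
  Elite: 1,650 × 70.5% = 1163.25
Estimated total = 8541.75 → 8,540.

8,540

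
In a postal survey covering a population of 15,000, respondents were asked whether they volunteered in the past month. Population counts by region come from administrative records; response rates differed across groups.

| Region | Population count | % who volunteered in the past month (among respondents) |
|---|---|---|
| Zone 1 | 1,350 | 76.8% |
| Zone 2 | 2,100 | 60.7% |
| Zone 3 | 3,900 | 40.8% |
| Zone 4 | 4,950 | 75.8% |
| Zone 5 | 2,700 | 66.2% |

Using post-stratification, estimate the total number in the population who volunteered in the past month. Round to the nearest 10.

9,440

Each cell contributes its population count × the respondent rate:
  Zone 1: 1,350 × 76.8% = 1036.8
  Zone 2: 2,100 × 60.7% = 1274.7
  Zone 3: 3,900 × 40.8% = 1591.2
  Zone 4: 4,950 × 75.8% = 3752.1
  Zone 5: 2,700 × 66.2% = 1787.4
Estimated total = 9442.2 → 9,440.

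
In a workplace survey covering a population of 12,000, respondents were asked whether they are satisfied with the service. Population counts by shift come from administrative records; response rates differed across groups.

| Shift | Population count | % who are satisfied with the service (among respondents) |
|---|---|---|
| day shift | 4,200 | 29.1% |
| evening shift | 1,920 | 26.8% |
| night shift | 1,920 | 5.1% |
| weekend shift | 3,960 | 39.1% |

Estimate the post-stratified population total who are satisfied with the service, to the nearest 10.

3,380

Each cell contributes its population count × the respondent rate:
  day shift: 4,200 × 29.1% = 1222.2
  evening shift: 1,920 × 26.8% = 514.56
  night shift: 1,920 × 5.1% = 97.92
  weekend shift: 3,960 × 39.1% = 1548.36
Estimated total = 3383.04 → 3,380.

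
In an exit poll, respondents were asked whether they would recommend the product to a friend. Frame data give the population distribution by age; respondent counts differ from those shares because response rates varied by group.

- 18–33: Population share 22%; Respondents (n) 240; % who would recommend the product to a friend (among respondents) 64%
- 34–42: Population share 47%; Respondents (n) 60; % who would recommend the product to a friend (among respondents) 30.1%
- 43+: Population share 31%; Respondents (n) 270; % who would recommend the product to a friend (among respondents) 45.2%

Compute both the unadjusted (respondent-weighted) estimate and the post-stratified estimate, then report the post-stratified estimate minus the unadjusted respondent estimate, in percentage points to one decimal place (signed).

-9.3 percentage points

Without adjustment, the pooled respondent share is:
  (240/570)×64 + (60/570)×30.1 + (270/570)×45.2 = 51.5263%
Reweighting by population age shares:
  0.22×64 + 0.47×30.1 + 0.31×45.2 = 42.239%
Difference = 42.239 − 51.5263 = -9.2873 pp.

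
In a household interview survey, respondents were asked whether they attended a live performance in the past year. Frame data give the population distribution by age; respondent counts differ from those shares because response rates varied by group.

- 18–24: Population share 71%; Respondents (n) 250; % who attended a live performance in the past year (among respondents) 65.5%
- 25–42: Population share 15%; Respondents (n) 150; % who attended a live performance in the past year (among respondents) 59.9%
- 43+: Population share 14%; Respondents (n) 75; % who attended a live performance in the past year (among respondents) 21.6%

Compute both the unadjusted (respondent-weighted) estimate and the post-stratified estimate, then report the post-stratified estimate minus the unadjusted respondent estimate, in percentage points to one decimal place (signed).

Naive respondent-only estimate (weights = respondent counts):
  (250/475)×65.5 + (150/475)×59.9 + (75/475)×21.6 = 56.8%
Reweighting by population age shares:
  0.71×65.5 + 0.15×59.9 + 0.14×21.6 = 58.514%
Difference = 58.514 − 56.8 = 1.714 pp.

+1.7 percentage points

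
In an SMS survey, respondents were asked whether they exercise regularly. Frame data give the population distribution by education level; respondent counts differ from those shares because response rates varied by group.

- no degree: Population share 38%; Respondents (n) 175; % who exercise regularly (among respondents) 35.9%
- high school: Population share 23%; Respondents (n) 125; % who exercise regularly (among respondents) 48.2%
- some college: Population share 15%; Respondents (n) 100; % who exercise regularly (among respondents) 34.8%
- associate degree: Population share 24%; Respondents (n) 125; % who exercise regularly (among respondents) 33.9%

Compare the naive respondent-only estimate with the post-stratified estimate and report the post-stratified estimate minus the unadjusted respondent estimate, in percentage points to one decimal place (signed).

Without adjustment, the pooled respondent share is:
  (175/525)×35.9 + (125/525)×48.2 + (100/525)×34.8 + (125/525)×33.9 = 38.1429%
Post-stratified estimate weights by population shares:
  0.38×35.9 + 0.23×48.2 + 0.15×34.8 + 0.24×33.9 = 38.084%
Difference = 38.084 − 38.1429 = -0.0589 pp.

-0.1 percentage points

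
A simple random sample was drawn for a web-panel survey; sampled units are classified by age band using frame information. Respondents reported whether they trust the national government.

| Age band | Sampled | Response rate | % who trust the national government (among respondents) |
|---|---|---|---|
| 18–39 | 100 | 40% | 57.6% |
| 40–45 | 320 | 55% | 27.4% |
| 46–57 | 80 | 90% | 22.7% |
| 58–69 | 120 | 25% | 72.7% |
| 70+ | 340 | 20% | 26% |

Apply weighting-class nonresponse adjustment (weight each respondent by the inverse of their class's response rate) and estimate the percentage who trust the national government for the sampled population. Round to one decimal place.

35.3%

Each respondent's weight = sampled/responded in their class; summing within a class gives n_sampled, so:
  18–39: 100 × 57.6 = 5760
  40–45: 320 × 27.4 = 8768
  46–57: 80 × 22.7 = 1816
  58–69: 120 × 72.7 = 8724
  70+: 340 × 26 = 8840
Adjusted estimate = 33,908 / 960 = 35.3208 → 35.3%.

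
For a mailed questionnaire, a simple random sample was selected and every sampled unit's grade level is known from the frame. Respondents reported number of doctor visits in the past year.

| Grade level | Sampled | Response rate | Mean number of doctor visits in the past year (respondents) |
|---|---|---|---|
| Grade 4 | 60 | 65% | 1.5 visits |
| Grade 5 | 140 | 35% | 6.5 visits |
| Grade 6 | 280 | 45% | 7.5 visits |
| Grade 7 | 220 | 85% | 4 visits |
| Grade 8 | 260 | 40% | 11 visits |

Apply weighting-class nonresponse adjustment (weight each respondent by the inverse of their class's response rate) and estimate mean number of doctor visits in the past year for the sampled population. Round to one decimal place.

7.1

Weighting each respondent by the inverse class response rate inflates each class back to its sampled size, so the class weight is n_sampled:
  Grade 4: 60 × 1.5 = 90
  Grade 5: 140 × 6.5 = 910
  Grade 6: 280 × 7.5 = 2100
  Grade 7: 220 × 4 = 880
  Grade 8: 260 × 11 = 2860
Adjusted estimate = 6840 / 960 = 7.125 → 7.1.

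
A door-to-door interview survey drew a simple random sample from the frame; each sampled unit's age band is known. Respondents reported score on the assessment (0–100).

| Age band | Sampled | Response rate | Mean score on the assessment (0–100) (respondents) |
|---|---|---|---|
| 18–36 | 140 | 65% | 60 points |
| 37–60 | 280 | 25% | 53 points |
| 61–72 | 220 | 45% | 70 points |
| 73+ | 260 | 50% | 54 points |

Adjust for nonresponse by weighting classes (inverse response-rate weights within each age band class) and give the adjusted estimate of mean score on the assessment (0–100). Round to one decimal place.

58.5

Inverse-response-rate weighting restores each class to its sampled count, so class totals weight by n_sampled:
  18–36: 140 × 60 = 8400
  37–60: 280 × 53 = 14,840
  61–72: 220 × 70 = 15,400
  73+: 260 × 54 = 14,040
Adjusted estimate = 52,680 / 900 = 58.5333 → 58.5.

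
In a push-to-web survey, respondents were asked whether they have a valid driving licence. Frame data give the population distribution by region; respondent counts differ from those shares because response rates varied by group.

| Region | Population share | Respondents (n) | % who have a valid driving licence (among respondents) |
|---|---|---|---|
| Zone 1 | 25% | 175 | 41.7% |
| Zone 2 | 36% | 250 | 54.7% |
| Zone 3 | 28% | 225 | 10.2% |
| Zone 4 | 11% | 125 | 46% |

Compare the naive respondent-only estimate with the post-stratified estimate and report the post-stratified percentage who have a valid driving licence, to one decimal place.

Naive respondent-only estimate (weights = respondent counts):
  (175/775)×41.7 + (250/775)×54.7 + (225/775)×10.2 + (125/775)×46 = 37.4419%
Post-stratifying to population shares instead:
  0.25×41.7 + 0.36×54.7 + 0.28×10.2 + 0.11×46 = 38.033%

38.0%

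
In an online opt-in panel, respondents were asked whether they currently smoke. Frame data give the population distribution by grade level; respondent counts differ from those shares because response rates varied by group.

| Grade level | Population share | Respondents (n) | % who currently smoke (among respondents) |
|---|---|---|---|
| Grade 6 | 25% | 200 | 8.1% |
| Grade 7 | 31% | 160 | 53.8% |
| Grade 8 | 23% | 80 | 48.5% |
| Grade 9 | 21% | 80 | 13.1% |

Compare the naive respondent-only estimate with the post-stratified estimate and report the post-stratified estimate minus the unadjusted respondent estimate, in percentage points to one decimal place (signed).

Unadjusted (pooled respondent) estimate weights by respondent counts:
  (200/520)×8.1 + (160/520)×53.8 + (80/520)×48.5 + (80/520)×13.1 = 29.1462%
Post-stratified estimate weights by population shares:
  0.25×8.1 + 0.31×53.8 + 0.23×48.5 + 0.21×13.1 = 32.609%
Difference = 32.609 − 29.1462 = 3.4628 pp.

+3.5 percentage points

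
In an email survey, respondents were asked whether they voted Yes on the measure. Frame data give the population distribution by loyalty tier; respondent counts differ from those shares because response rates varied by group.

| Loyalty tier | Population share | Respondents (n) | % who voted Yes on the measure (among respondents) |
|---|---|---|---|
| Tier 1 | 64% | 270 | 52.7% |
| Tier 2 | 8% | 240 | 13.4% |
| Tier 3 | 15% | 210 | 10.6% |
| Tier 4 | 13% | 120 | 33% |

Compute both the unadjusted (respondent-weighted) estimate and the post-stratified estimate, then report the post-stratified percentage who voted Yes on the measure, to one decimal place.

40.7%

Naive respondent-only estimate (weights = respondent counts):
  (270/840)×52.7 + (240/840)×13.4 + (210/840)×10.6 + (120/840)×33 = 28.1321%
Post-stratifying to population shares instead:
  0.64×52.7 + 0.08×13.4 + 0.15×10.6 + 0.13×33 = 40.68%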